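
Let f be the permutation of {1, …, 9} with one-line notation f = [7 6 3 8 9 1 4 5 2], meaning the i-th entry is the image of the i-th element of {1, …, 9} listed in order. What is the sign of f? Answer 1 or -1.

-1

In disjoint-cycle form the cycle lengths are 8, 1.
A cycle is odd iff its length is even; f has 1 even-length cycle, so sgn(f) = (−1)^1 and f is odd.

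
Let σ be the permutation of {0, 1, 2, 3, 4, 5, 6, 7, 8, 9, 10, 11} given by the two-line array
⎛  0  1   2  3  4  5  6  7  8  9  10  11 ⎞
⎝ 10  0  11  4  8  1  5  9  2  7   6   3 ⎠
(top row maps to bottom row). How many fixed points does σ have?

No element satisfies σ(x) = x, so there are 0 fixed points.

0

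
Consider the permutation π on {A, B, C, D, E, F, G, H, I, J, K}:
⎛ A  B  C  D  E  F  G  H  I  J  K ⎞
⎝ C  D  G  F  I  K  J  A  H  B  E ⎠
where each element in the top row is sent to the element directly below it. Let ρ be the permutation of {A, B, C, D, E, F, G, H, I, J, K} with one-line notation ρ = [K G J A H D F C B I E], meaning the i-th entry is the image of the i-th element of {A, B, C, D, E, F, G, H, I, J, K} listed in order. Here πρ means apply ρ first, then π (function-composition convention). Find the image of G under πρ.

ρ(G) = F, then π(F) = K; composing gives (πρ)(G) = K.

K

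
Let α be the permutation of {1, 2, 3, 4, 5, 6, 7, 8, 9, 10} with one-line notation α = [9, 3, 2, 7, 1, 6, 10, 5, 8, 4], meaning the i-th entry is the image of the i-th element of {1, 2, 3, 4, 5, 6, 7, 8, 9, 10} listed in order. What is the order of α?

Writing α as disjoint cycles, the cycle lengths are 4, 3, 2, 1.
The order is lcm(4, 3, 2) = 12.

12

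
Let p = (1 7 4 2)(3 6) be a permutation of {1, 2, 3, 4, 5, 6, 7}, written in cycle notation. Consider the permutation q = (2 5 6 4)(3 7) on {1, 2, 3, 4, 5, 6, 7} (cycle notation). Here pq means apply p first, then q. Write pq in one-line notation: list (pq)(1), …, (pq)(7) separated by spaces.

For each element, apply p then q: 1 → 7 → 3; 2 → 1 → 1; 3 → 6 → 4; 4 → 2 → 5; 5 → 5 → 6; 6 → 3 → 7; 7 → 4 → 2.
Collecting the images, pq = [3 1 4 5 6 7 2].

3 1 4 5 6 7 2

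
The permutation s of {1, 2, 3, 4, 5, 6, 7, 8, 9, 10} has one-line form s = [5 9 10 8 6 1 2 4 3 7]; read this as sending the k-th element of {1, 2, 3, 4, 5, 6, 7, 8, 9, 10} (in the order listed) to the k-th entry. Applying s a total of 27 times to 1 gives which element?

Tracing 1 → 5 → … returns to 1 after 3 steps, so 1 lies in a 3-cycle (1, 5, 6).
On a 3-cycle, s^3 is the identity, so s^27 = s^0 there (27 ≡ 0 mod 3).
So s^27(1) = 1.

1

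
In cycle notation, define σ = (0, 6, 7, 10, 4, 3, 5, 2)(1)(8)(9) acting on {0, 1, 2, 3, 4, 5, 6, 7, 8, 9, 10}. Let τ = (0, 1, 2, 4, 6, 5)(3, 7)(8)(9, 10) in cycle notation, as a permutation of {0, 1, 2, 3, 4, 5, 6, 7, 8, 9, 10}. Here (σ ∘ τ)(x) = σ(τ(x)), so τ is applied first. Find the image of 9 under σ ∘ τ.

4

First apply τ: τ(9) = 10, then σ(10) = 4. Thus (σ ∘ τ)(9) = 4.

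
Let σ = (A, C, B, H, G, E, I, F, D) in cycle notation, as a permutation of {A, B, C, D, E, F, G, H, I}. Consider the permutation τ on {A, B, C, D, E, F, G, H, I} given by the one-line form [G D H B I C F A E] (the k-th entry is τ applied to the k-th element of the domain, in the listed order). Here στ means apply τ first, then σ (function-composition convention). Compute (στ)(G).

D

τ(G) = F, then σ(F) = D; composing gives (στ)(G) = D.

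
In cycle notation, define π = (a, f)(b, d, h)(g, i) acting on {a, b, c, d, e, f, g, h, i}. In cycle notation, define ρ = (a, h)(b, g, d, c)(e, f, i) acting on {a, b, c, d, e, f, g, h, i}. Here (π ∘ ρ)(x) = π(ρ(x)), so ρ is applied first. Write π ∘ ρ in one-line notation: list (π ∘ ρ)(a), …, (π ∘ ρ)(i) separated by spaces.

b i d c a g h f e

Chase each element through ρ then π: a → h → b; b → g → i; c → b → d; d → c → c; e → f → a; f → i → g; g → d → h; h → a → f; i → e → e.
So π ∘ ρ in one-line form is b i d c a g h f e.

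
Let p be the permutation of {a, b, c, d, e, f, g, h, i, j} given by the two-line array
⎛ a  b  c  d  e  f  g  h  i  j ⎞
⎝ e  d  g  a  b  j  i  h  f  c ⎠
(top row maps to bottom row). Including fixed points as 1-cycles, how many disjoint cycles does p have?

3

The cycle decomposition is (a e b d)(c g i f j)(h), which has 3 cycles (counting 1-cycles).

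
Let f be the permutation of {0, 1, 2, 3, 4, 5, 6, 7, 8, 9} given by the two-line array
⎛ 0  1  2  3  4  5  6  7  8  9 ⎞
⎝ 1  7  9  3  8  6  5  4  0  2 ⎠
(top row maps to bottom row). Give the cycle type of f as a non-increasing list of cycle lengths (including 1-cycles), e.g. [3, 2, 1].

[5, 2, 2, 1]

The disjoint cycles are (0 1 7 4 8)(2 9)(3)(5 6), with lengths 5, 2, 2, 1 in non-increasing order.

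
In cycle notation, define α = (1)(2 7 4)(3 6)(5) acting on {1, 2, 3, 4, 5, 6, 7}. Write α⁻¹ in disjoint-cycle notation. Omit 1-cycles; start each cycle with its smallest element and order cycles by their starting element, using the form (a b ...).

(2 4 7)(3 6)

Inverting a permutation written in cycle notation just reverses the order within every cycle.
Reversing each cycle of α and rotating so the smallest element leads gives (2 4 7)(3 6).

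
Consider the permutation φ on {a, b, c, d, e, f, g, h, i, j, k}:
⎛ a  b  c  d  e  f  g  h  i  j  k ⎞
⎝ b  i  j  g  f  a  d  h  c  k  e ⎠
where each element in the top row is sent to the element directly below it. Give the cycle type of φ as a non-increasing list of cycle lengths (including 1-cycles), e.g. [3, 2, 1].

[8, 2, 1]

The disjoint cycles are (a b i c j k e f)(d g)(h), with lengths 8, 2, 1 in non-increasing order.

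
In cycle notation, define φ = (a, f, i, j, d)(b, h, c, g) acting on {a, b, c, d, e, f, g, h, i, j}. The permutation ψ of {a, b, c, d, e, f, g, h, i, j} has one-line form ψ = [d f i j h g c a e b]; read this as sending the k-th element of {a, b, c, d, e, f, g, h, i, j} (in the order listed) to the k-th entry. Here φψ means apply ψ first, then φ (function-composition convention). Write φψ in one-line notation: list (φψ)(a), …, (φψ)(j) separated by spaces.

Chase each element through ψ then φ: a → d → a; b → f → i; c → i → j; d → j → d; e → h → c; f → g → b; g → c → g; h → a → f; i → e → e; j → b → h.
So φψ in one-line form is a i j d c b g f e h.

a i j d c b g f e h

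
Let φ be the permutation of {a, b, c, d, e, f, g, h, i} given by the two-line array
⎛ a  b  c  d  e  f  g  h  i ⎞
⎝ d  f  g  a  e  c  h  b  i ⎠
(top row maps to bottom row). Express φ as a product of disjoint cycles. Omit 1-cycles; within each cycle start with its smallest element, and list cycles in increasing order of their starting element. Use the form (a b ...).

Iterating φ from a gives a → d → a; that is the 2-cycle (a d).
Repeating from the next unused element and collecting all non-trivial cycles gives (a d)(b f c g h).

(a d)(b f c g h)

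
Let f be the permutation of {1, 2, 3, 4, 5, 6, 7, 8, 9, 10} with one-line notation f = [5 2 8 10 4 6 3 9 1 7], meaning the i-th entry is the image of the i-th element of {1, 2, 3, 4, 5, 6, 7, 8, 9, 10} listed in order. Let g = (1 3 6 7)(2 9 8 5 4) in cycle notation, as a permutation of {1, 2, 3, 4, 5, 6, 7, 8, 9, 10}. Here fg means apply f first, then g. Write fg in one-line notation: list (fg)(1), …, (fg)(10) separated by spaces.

4 9 5 10 2 7 6 8 3 1

(fg)(x) = g(f(x)). Computing each image: g(f(1)) = g(5) = 4, g(f(2)) = g(2) = 9, g(f(3)) = g(8) = 5, g(f(4)) = g(10) = 10, g(f(5)) = g(4) = 2, g(f(6)) = g(6) = 7, g(f(7)) = g(3) = 6, g(f(8)) = g(9) = 8, g(f(9)) = g(1) = 3, g(f(10)) = g(7) = 1.
Hence fg = [4 9 5 10 2 7 6 8 3 1].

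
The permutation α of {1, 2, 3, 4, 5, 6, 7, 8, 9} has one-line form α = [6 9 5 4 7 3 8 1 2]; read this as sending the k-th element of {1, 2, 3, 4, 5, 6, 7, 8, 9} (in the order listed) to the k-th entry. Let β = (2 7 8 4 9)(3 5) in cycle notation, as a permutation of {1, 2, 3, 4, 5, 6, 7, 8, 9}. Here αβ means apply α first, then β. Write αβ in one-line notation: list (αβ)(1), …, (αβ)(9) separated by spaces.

For each element, apply α then β: 1 → 6 → 6; 2 → 9 → 2; 3 → 5 → 3; 4 → 4 → 9; 5 → 7 → 8; 6 → 3 → 5; 7 → 8 → 4; 8 → 1 → 1; 9 → 2 → 7.
Collecting the images, αβ = [6 2 3 9 8 5 4 1 7].

6 2 3 9 8 5 4 1 7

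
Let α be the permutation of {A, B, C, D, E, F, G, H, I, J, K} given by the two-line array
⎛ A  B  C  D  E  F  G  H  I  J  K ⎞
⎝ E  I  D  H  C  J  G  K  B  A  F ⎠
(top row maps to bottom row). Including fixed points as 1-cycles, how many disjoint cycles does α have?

3

The cycle decomposition is (A E C D H K F J)(B I)(G), which has 3 cycles (counting 1-cycles).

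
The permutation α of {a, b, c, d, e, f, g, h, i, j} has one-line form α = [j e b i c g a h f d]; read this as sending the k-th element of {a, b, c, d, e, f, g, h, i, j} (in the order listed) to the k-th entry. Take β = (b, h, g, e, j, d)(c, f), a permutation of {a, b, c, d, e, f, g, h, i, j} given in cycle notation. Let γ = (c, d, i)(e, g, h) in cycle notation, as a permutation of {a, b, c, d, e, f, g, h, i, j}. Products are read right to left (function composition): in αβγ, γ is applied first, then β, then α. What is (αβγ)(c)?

Apply the permutations in order: γ(c) = d, then β(d) = b, then α(b) = e. So (αβγ)(c) = e.

e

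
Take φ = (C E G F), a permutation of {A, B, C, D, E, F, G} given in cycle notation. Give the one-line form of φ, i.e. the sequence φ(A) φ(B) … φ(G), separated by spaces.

A B E D G C F

Each element maps to the next entry in its cycle (wrapping to the front): A↦A, B↦B, C↦E, D↦D, E↦G, F↦C, G↦F.
So the one-line form is A B E D G C F.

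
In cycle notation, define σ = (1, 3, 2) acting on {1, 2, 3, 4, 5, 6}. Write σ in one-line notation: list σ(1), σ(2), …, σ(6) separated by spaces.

3 1 2 4 5 6

Image by image: 1→3, 2→1, 3→2, 4→4, 5→5, 6→6.
So the one-line form is 3 1 2 4 5 6.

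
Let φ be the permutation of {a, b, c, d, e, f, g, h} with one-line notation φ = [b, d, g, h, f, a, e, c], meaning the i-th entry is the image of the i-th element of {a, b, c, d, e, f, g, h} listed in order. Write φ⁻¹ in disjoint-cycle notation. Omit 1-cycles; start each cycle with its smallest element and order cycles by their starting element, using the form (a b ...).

(a f e g c h d b)

First write φ in disjoint cycles: (a b d h c g e f).
Reversing each cycle (and rotating so the smallest element leads) gives φ⁻¹ = (a f e g c h d b).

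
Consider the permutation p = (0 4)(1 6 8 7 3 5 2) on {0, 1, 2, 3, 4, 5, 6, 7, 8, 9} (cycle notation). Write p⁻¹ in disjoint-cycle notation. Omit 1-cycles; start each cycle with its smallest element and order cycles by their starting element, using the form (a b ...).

(0 4)(1 2 5 3 7 8 6)

The inverse reverses each cycle.
After reversing and putting each cycle's least element first, p⁻¹ = (0 4)(1 2 5 3 7 8 6).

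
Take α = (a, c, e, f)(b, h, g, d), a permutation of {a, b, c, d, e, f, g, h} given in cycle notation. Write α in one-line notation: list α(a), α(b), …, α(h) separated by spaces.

Image by image: a→c, b→h, c→e, d→b, e→f, f→a, g→d, h→g.
Listing these in domain order gives c h e b f a d g.

c h e b f a d g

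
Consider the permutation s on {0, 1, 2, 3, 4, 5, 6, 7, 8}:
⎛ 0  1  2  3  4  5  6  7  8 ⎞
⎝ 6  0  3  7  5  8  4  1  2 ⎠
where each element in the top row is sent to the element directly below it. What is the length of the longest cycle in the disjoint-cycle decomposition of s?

Decomposing into disjoint cycles gives (0, 6, 4, 5, 8, 2, 3, 7, 1); the longest has length 9.

9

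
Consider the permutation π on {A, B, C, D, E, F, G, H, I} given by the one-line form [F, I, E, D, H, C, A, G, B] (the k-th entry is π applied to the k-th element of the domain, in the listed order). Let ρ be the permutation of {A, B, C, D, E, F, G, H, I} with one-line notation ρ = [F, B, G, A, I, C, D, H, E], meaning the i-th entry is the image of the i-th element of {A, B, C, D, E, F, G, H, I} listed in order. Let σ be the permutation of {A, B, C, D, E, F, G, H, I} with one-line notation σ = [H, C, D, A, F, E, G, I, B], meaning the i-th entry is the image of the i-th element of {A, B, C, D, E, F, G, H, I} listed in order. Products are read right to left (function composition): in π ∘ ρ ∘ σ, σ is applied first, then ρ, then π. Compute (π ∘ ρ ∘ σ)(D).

C

Chase D: σ(D) = A; ρ(A) = F; π(F) = C. Hence (π ∘ ρ ∘ σ)(D) = C.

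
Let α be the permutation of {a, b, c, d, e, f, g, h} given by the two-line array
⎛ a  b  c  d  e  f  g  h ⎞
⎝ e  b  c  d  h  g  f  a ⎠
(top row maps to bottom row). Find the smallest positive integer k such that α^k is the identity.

6

The disjoint-cycle form of α has cycle lengths 3, 2, 1, 1, 1.
The order is lcm(3, 2) = 6.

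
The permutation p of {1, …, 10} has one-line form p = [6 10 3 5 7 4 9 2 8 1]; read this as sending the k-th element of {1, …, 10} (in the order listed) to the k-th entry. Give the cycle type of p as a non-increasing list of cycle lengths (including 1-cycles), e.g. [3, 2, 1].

[9, 1]

The disjoint cycles are (1, 6, 4, 5, 7, 9, 8, 2, 10)(3), with lengths 9, 1 in non-increasing order.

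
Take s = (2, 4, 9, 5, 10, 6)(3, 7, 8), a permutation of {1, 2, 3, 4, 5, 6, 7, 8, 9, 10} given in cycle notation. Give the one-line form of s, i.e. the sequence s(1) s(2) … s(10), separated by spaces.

Image by image: 1→1, 2→4, 3→7, 4→9, 5→10, 6→2, 7→8, 8→3, 9→5, 10→6.
So the one-line form is 1 4 7 9 10 2 8 3 5 6.

1 4 7 9 10 2 8 3 5 6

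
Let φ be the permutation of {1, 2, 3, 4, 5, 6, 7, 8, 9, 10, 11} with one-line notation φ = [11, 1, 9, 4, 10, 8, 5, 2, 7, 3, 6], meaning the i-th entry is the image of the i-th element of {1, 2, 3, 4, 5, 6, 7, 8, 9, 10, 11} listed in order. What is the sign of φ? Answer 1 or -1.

In disjoint-cycle form the cycle lengths are 5, 5, 1.
A cycle is odd iff its length is even; φ has 0 even-length cycles, so sgn(φ) = (−1)^0 and φ is even.

1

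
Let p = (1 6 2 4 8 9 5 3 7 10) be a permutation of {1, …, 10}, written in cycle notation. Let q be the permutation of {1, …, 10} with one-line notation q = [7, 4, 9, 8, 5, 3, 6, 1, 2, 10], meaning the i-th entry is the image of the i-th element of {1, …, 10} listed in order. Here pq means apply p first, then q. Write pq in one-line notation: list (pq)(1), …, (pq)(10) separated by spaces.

3 8 6 1 9 4 10 2 5 7

(pq)(x) = q(p(x)). Computing each image: q(p(1)) = q(6) = 3, q(p(2)) = q(4) = 8, q(p(3)) = q(7) = 6, q(p(4)) = q(8) = 1, q(p(5)) = q(3) = 9, q(p(6)) = q(2) = 4, q(p(7)) = q(10) = 10, q(p(8)) = q(9) = 2, q(p(9)) = q(5) = 5, q(p(10)) = q(1) = 7.
Hence pq = [3 8 6 1 9 4 10 2 5 7].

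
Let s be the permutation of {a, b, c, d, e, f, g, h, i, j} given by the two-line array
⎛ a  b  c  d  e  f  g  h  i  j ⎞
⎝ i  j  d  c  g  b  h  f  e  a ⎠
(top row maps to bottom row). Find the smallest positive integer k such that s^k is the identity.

Writing s as disjoint cycles, the cycle lengths are 8, 2.
The order is lcm(8, 2) = 8.

8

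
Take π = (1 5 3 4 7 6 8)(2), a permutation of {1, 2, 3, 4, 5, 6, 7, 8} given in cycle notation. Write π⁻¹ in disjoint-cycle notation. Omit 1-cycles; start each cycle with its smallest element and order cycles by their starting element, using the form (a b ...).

Inverting a permutation written in cycle notation just reverses the order within every cycle.
Reversing each cycle of π and rotating so the smallest element leads gives (1 8 6 7 4 3 5).

(1 8 6 7 4 3 5)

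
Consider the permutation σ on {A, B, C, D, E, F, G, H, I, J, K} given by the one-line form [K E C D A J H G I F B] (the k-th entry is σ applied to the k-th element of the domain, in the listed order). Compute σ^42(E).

Tracing E → A → … returns to E after 4 steps, so E lies in a 4-cycle (A, K, B, E).
On a 4-cycle, σ^4 is the identity, so σ^42 = σ^2 there (42 ≡ 2 mod 4).
Stepping 2 places around the cycle: E → A → K.

K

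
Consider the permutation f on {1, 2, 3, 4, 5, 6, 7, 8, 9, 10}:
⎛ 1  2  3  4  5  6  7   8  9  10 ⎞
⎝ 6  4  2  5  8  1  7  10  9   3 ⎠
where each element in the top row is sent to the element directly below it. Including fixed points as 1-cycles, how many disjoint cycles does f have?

The cycle decomposition is (1 6)(2 4 5 8 10 3)(7)(9), which has 4 cycles (counting 1-cycles).

4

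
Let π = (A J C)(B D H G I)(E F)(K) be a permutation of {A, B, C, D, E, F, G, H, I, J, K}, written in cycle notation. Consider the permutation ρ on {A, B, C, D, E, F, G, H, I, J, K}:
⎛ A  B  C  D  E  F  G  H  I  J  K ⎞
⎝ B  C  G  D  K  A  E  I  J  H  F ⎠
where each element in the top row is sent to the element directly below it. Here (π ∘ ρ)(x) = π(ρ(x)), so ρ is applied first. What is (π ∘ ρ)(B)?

A

(π ∘ ρ)(B) = π(ρ(B)). ρ(B) = C, then π(C) = A. So (π ∘ ρ)(B) = A.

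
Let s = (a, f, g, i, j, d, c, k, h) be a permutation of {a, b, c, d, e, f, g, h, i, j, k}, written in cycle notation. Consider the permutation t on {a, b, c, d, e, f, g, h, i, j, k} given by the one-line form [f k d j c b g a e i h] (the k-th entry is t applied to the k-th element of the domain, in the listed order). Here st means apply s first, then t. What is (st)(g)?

e

s(g) = i, then t(i) = e; composing gives (st)(g) = e.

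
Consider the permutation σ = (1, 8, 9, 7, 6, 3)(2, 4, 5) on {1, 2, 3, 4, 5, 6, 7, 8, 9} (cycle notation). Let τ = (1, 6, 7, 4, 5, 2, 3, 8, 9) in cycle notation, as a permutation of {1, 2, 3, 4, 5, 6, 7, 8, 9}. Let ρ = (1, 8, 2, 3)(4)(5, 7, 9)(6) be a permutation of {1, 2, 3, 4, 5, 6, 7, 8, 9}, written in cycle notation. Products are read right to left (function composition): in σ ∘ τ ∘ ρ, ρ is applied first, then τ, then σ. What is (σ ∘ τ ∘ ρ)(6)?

(σ ∘ τ ∘ ρ)(6) = σ(τ(ρ(6))). ρ(6) = 6, then τ(6) = 7, then σ(7) = 6, so the result is 6.

6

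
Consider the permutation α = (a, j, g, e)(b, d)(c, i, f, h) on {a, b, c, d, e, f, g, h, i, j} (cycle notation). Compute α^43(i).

i lies in the 4-cycle (c, i, f, h).
Powers repeat with period 4 on this cycle, and 43 mod 4 = 3, so α^43(i) = α^3(i).
Stepping 3 places around the cycle: i → f → h → c.

c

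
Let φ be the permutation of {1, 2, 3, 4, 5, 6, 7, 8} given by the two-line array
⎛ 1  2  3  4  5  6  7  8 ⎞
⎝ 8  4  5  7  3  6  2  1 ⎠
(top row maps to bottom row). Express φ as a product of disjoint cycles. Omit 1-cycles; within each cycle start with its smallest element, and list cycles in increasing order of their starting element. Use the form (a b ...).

Iterating φ from 1 gives 1 → 8 → 1; that is the 2-cycle (1 8).
Repeating from the next unused element and collecting all non-trivial cycles gives (1 8)(2 4 7)(3 5).

(1 8)(2 4 7)(3 5)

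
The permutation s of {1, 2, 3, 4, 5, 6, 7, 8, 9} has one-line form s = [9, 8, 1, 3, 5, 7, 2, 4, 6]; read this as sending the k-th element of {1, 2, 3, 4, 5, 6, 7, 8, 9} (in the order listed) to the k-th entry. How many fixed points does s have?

The fixed points (elements with s(x) = x) are {5}, so there is 1.

1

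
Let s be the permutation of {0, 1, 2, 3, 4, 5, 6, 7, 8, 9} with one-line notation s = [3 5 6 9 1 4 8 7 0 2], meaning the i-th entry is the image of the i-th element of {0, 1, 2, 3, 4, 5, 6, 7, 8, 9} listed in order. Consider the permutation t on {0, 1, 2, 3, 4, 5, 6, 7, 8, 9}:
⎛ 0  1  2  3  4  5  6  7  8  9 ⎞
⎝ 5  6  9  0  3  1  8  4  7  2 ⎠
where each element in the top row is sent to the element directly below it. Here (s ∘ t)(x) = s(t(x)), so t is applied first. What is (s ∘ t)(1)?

8

First apply t: t(1) = 6, then s(6) = 8. Thus (s ∘ t)(1) = 8.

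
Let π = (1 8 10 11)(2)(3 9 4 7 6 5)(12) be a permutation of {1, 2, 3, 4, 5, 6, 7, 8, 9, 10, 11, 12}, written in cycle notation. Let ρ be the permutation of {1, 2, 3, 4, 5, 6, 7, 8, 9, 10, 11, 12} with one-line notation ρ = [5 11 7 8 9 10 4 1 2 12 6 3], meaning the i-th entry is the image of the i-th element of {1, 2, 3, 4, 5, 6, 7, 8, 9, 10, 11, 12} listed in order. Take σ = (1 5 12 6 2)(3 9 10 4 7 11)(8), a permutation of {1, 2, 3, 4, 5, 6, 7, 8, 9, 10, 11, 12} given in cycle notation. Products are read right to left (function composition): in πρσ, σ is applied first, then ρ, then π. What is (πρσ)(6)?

(πρσ)(6) = π(ρ(σ(6))). σ(6) = 2, then ρ(2) = 11, then π(11) = 1, so the result is 1.

1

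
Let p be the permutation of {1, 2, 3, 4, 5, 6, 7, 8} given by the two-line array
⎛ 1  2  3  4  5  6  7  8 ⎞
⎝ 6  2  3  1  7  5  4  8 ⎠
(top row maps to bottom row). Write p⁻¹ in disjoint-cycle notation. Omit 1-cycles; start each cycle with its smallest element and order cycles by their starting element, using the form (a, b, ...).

(1, 4, 7, 5, 6)

The cycle decomposition of p is (1, 6, 5, 7, 4).
Reversing each cycle (and rotating so the smallest element leads) gives p⁻¹ = (1, 4, 7, 5, 6).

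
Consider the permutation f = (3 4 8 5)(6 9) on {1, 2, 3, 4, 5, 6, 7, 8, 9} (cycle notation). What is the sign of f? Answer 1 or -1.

1

The cycle lengths are 4, 2, 1, 1, 1.
A cycle is odd iff its length is even; f has 2 even-length cycles, so sgn(f) = (−1)^2 and f is even.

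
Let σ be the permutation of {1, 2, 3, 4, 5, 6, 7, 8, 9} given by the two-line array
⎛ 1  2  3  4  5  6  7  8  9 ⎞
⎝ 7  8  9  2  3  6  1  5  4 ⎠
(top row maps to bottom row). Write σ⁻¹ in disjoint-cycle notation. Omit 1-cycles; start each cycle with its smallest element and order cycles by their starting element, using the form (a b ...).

First write σ in disjoint cycles: (1 7)(2 8 5 3 9 4).
Reversing each cycle (and rotating so the smallest element leads) gives σ⁻¹ = (1 7)(2 4 9 3 5 8).

(1 7)(2 4 9 3 5 8)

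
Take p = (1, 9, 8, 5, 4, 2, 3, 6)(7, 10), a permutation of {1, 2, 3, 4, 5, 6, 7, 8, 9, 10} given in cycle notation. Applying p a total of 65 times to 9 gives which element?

9 lies in the 8-cycle (1, 9, 8, 5, 4, 2, 3, 6).
Since the cycle has length 8, p^65 acts on it the same as p^1 (65 mod 8 = 1).
Advancing 1 step from 9: 9 → 8.

8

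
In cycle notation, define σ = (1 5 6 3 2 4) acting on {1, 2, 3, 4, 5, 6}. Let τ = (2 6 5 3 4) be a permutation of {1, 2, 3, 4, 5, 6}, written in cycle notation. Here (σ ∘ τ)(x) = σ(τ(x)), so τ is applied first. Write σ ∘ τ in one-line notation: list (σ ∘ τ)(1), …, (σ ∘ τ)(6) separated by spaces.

Chase each element through τ then σ: 1 → 1 → 5; 2 → 6 → 3; 3 → 4 → 1; 4 → 2 → 4; 5 → 3 → 2; 6 → 5 → 6.
Collecting the images, σ ∘ τ = [5 3 1 4 2 6].

5 3 1 4 2 6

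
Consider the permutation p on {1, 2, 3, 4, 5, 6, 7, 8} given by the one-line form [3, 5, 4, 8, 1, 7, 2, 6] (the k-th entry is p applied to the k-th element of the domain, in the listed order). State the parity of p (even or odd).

odd

In disjoint-cycle form the cycle lengths are 8.
A cycle of length ℓ contributes ℓ−1 transpositions, so p is a product of 7 transpositions — odd.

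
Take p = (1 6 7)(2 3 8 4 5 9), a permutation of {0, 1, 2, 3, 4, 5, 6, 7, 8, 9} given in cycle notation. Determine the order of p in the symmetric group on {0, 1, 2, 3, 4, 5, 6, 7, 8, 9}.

6

The cycle type of p is (6, 3, 1).
Since disjoint cycles commute, ord(p) = lcm(6, 3) = 6.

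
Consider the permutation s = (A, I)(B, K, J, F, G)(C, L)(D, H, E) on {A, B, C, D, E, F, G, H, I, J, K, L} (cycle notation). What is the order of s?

The disjoint cycles have lengths 5, 3, 2, 2.
The order is lcm(5, 3, 2, 2) = 30.

30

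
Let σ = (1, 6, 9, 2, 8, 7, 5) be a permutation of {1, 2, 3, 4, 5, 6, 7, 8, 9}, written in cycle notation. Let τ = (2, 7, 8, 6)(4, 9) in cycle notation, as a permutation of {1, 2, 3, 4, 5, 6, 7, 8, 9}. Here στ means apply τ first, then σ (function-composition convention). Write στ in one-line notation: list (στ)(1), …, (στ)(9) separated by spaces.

(στ)(x) = σ(τ(x)). Computing each image: σ(τ(1)) = σ(1) = 6, σ(τ(2)) = σ(7) = 5, σ(τ(3)) = σ(3) = 3, σ(τ(4)) = σ(9) = 2, σ(τ(5)) = σ(5) = 1, σ(τ(6)) = σ(2) = 8, σ(τ(7)) = σ(8) = 7, σ(τ(8)) = σ(6) = 9, σ(τ(9)) = σ(4) = 4.
Hence στ = [6 5 3 2 1 8 7 9 4].

6 5 3 2 1 8 7 9 4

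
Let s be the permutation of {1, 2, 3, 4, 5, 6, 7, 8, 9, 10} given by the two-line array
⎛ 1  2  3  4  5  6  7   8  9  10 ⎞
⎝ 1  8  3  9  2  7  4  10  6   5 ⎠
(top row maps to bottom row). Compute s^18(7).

Tracing 7 → 4 → … returns to 7 after 4 steps, so 7 lies in a 4-cycle (4 9 6 7).
Since the cycle has length 4, s^18 acts on it the same as s^2 (18 mod 4 = 2).
Advancing 2 steps from 7: 7 → 4 → 9.

9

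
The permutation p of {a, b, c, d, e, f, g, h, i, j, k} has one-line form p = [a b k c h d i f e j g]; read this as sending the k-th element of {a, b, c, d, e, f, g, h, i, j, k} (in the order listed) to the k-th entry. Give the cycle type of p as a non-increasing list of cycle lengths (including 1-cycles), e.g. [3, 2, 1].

[8, 1, 1, 1]

The disjoint cycles are (a)(b)(c, k, g, i, e, h, f, d)(j), with lengths 8, 1, 1, 1 in non-increasing order.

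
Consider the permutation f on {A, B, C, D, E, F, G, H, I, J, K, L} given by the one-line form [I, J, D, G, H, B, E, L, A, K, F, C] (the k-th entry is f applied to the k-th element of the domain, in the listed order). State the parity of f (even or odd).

odd

In disjoint-cycle form the cycle lengths are 6, 4, 2.
A cycle of length ℓ contributes ℓ−1 transpositions, so f is a product of 5 + 3 + 1 = 9 transpositions — odd.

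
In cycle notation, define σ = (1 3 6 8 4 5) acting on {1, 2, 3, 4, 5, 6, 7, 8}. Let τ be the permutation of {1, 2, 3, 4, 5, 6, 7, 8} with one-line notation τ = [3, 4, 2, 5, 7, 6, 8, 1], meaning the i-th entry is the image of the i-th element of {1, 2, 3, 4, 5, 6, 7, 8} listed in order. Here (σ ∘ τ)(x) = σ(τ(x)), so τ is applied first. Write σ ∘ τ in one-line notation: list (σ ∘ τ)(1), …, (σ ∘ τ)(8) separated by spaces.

6 5 2 1 7 8 4 3

(σ ∘ τ)(x) = σ(τ(x)). Computing each image: σ(τ(1)) = σ(3) = 6, σ(τ(2)) = σ(4) = 5, σ(τ(3)) = σ(2) = 2, σ(τ(4)) = σ(5) = 1, σ(τ(5)) = σ(7) = 7, σ(τ(6)) = σ(6) = 8, σ(τ(7)) = σ(8) = 4, σ(τ(8)) = σ(1) = 3.
Hence σ ∘ τ = [6 5 2 1 7 8 4 3].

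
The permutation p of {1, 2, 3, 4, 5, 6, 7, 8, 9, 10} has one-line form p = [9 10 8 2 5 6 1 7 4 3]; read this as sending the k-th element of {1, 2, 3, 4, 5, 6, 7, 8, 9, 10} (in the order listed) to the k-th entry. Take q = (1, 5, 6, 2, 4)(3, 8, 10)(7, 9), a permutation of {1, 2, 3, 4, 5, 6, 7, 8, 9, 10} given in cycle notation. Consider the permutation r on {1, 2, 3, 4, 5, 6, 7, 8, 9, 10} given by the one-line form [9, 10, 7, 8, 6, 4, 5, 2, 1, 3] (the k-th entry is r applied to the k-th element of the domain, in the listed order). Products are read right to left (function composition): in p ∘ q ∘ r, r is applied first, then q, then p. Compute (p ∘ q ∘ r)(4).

3

(p ∘ q ∘ r)(4) = p(q(r(4))). r(4) = 8, then q(8) = 10, then p(10) = 3, so the result is 3.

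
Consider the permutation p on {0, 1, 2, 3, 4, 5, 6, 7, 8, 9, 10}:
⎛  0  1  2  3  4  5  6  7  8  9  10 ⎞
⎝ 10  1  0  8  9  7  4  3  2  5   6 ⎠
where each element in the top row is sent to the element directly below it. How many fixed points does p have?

The fixed points (elements with p(x) = x) are {1}, so there is 1.

1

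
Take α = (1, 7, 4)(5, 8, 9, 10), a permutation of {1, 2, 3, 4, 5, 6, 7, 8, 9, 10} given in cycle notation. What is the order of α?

The cycle type of α is (4, 3, 1, 1, 1).
Since disjoint cycles commute, ord(α) = lcm(4, 3) = 12.

12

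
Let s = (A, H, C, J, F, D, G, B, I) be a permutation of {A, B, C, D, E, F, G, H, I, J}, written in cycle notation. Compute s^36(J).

J

J lies in the 9-cycle (A, H, C, J, F, D, G, B, I).
Powers repeat with period 9 on this cycle, and 36 mod 9 = 0, so s^36(J) = s^0(J).
So s^36(J) = J.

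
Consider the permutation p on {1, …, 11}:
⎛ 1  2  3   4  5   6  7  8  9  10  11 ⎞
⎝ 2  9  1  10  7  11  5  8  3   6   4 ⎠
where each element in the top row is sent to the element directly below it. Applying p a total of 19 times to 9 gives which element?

Tracing 9 → 3 → … returns to 9 after 4 steps, so 9 lies in a 4-cycle (1, 2, 9, 3).
Since the cycle has length 4, p^19 acts on it the same as p^3 (19 mod 4 = 3).
Advancing 3 steps from 9: 9 → 3 → 1 → 2.

2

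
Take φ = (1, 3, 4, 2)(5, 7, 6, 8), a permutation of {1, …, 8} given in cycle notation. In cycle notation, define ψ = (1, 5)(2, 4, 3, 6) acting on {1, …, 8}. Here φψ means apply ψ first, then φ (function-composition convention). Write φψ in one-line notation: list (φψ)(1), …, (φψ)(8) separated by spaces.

7 2 8 4 3 1 6 5

For each element, apply ψ then φ: 1 → 5 → 7; 2 → 4 → 2; 3 → 6 → 8; 4 → 3 → 4; 5 → 1 → 3; 6 → 2 → 1; 7 → 7 → 6; 8 → 8 → 5.
So φψ in one-line form is 7 2 8 4 3 1 6 5.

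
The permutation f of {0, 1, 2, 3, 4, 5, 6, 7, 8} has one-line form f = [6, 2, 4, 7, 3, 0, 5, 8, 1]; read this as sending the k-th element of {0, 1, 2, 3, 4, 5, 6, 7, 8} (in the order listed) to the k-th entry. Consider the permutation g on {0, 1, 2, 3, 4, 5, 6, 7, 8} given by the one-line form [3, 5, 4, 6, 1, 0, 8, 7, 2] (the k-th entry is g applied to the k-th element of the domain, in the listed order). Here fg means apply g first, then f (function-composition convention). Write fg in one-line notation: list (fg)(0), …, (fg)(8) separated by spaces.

7 0 3 5 2 6 1 8 4

Chase each element through g then f: 0 → 3 → 7; 1 → 5 → 0; 2 → 4 → 3; 3 → 6 → 5; 4 → 1 → 2; 5 → 0 → 6; 6 → 8 → 1; 7 → 7 → 8; 8 → 2 → 4.
So fg in one-line form is 7 0 3 5 2 6 1 8 4.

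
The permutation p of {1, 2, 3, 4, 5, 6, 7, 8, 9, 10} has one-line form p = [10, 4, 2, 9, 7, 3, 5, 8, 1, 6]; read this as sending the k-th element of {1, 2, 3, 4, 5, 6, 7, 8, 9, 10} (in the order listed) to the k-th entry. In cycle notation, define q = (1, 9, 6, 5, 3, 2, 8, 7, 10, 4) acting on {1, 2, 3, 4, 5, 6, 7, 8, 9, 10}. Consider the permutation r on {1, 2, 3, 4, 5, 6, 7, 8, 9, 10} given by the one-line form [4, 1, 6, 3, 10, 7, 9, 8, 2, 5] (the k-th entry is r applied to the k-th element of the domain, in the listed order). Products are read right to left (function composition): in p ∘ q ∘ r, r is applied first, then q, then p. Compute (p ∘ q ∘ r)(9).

(p ∘ q ∘ r)(9) = p(q(r(9))). r(9) = 2, then q(2) = 8, then p(8) = 8, so the result is 8.

8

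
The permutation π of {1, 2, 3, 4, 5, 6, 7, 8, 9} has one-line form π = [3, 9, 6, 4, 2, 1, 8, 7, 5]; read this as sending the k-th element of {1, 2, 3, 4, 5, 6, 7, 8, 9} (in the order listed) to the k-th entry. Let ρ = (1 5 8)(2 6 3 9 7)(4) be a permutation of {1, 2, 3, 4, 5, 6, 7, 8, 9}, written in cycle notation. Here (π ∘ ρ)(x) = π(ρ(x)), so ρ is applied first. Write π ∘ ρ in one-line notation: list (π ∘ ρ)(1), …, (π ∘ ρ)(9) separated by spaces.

Chase each element through ρ then π: 1 → 5 → 2; 2 → 6 → 1; 3 → 9 → 5; 4 → 4 → 4; 5 → 8 → 7; 6 → 3 → 6; 7 → 2 → 9; 8 → 1 → 3; 9 → 7 → 8.
Collecting the images, π ∘ ρ = [2 1 5 4 7 6 9 3 8].

2 1 5 4 7 6 9 3 8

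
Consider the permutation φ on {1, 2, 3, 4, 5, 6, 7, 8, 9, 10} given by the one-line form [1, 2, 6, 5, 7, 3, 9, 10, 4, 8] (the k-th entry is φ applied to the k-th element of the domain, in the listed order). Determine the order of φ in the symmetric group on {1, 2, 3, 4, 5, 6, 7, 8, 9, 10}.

4

The disjoint-cycle form of φ has cycle lengths 4, 2, 2, 1, 1.
The order of φ is the least common multiple of its cycle lengths: lcm(4, 2, 2) = 4.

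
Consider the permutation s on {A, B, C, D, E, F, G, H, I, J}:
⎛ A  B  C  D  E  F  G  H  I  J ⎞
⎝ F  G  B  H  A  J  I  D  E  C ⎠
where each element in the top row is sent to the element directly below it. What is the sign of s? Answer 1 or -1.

1

In disjoint-cycle form the cycle lengths are 8, 2.
A cycle of length ℓ contributes ℓ−1 transpositions, so s is a product of 7 + 1 = 8 transpositions — even.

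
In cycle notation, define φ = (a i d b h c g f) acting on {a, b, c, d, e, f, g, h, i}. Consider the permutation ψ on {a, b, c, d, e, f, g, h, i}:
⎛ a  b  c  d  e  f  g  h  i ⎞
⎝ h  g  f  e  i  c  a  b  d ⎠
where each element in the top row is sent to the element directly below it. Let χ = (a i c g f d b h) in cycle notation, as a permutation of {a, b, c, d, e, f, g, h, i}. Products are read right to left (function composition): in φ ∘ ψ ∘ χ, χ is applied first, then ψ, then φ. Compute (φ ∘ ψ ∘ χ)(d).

Chase d: χ(d) = b; ψ(b) = g; φ(g) = f. Hence (φ ∘ ψ ∘ χ)(d) = f.

f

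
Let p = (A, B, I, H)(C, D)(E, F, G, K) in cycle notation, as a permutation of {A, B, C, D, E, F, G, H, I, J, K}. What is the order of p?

4

The disjoint cycles have lengths 4, 4, 2, 1.
Since disjoint cycles commute, ord(p) = lcm(4, 4, 2) = 4.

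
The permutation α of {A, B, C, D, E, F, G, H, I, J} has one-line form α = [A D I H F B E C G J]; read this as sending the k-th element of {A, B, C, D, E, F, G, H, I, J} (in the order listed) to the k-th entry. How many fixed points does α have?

The fixed points (elements with α(x) = x) are {A, J}, so there are 2.

2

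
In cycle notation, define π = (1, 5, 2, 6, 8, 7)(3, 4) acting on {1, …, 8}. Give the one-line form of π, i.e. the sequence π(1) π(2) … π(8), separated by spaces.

5 6 4 3 2 8 1 7

Each element maps to the next entry in its cycle (wrapping to the front): 1↦5, 2↦6, 3↦4, 4↦3, 5↦2, 6↦8, 7↦1, 8↦7.
So the one-line form is 5 6 4 3 2 8 1 7.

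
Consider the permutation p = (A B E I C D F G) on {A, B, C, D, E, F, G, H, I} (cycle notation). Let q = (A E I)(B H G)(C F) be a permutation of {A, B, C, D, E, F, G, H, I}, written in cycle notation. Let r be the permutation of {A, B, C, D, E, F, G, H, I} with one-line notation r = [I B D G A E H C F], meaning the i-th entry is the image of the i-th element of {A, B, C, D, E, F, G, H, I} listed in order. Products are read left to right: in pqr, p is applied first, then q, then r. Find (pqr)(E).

I

Chase E: p(E) = I; q(I) = A; r(A) = I. Hence (pqr)(E) = I.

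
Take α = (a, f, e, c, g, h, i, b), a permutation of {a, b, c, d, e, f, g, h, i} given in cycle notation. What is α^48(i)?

i lies in the 8-cycle (a, f, e, c, g, h, i, b).
On an 8-cycle, α^8 is the identity, so α^48 = α^0 there (48 ≡ 0 mod 8).
So α^48(i) = i.

i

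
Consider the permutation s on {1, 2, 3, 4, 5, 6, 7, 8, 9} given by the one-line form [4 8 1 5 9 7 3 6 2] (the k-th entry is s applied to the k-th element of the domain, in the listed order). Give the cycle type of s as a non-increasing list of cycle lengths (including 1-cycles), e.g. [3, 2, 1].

The disjoint cycles are (1 4 5 9 2 8 6 7 3), with lengths 9 in non-increasing order.

[9]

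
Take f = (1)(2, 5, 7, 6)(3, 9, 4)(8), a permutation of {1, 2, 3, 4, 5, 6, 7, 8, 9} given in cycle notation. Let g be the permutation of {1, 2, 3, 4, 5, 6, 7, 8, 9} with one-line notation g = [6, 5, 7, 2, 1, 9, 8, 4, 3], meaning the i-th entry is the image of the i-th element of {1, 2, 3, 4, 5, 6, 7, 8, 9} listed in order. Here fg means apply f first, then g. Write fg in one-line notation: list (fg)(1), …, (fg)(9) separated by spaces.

6 1 3 7 8 5 9 4 2

For each element, apply f then g: 1 → 1 → 6; 2 → 5 → 1; 3 → 9 → 3; 4 → 3 → 7; 5 → 7 → 8; 6 → 2 → 5; 7 → 6 → 9; 8 → 8 → 4; 9 → 4 → 2.
So fg in one-line form is 6 1 3 7 8 5 9 4 2.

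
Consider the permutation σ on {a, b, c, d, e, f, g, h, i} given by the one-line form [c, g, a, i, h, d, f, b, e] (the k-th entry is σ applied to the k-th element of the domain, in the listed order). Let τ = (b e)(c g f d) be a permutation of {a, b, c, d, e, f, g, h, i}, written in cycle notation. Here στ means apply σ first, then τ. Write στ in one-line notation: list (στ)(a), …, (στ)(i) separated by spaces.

(στ)(x) = τ(σ(x)). Computing each image: τ(σ(a)) = τ(c) = g, τ(σ(b)) = τ(g) = f, τ(σ(c)) = τ(a) = a, τ(σ(d)) = τ(i) = i, τ(σ(e)) = τ(h) = h, τ(σ(f)) = τ(d) = c, τ(σ(g)) = τ(f) = d, τ(σ(h)) = τ(b) = e, τ(σ(i)) = τ(e) = b.
Hence στ = [g f a i h c d e b].

g f a i h c d e b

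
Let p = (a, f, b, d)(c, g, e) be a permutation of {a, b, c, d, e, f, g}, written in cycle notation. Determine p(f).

In the cycle (a, f, b, d), f is followed by b, so p(f) = b.

b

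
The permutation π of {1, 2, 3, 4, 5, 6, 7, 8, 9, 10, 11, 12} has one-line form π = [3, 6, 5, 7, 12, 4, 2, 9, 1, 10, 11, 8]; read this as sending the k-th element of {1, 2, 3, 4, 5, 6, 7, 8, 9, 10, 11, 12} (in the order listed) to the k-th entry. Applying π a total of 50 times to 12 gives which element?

Tracing 12 → 8 → … returns to 12 after 6 steps, so 12 lies in a 6-cycle (1, 3, 5, 12, 8, 9).
Since the cycle has length 6, π^50 acts on it the same as π^2 (50 mod 6 = 2).
Stepping 2 places around the cycle: 12 → 8 → 9.

9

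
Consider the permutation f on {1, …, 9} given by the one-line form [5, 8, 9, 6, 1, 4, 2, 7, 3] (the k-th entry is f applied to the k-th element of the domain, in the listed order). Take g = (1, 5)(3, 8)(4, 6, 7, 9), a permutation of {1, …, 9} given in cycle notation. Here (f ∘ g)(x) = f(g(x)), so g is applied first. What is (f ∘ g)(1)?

1

(f ∘ g)(1) = f(g(1)). g(1) = 5, then f(5) = 1. So (f ∘ g)(1) = 1.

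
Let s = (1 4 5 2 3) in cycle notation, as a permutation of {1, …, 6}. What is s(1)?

4

In the cycle (1 4 5 2 3), 1 is followed by 4, so s(1) = 4.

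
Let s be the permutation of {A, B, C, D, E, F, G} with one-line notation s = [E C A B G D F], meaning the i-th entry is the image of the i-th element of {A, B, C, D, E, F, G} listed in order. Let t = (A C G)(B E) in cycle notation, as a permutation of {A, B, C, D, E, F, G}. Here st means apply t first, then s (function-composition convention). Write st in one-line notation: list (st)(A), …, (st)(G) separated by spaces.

A G F B C D E

For each element, apply t then s: A → C → A; B → E → G; C → G → F; D → D → B; E → B → C; F → F → D; G → A → E.
Collecting the images, st = [A G F B C D E].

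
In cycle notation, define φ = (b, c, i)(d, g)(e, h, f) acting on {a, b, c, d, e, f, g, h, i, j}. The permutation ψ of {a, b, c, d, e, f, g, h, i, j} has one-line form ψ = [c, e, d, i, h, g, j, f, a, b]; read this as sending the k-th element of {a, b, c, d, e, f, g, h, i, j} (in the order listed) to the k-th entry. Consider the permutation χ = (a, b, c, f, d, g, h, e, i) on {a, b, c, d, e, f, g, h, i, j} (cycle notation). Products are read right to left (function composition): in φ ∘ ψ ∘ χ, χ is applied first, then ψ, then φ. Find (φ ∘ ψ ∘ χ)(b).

Apply the permutations in order: χ(b) = c, then ψ(c) = d, then φ(d) = g. So (φ ∘ ψ ∘ χ)(b) = g.

g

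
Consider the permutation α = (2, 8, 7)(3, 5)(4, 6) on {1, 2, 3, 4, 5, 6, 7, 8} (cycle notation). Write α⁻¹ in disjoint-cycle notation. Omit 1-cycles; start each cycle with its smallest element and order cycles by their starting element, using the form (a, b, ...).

(2, 7, 8)(3, 5)(4, 6)

Inverting a permutation written in cycle notation just reverses the order within every cycle.
After reversing and putting each cycle's least element first, α⁻¹ = (2, 7, 8)(3, 5)(4, 6).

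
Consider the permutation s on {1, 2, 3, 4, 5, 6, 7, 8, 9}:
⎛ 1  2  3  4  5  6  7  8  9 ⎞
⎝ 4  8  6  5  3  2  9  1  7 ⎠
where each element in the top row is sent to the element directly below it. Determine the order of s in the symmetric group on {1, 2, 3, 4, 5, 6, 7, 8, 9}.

14

The disjoint-cycle form of s has cycle lengths 7, 2.
The order is lcm(7, 2) = 14.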